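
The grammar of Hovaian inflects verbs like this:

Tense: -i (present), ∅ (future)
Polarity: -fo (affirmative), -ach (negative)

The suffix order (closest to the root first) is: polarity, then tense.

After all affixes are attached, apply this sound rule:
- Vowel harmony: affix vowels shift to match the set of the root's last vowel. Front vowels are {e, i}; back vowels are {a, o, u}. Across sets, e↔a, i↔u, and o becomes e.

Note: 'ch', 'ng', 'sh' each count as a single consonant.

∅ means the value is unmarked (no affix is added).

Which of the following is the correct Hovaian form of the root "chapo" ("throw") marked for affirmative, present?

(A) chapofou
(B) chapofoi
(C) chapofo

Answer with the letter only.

A

Attach polarity affirmative -fo → chapofo.
Attach tense present -i → chapofoi.
Apply vowel harmony: chapofoi → chapofou.
So the correct form is chapofou, option (A).
(B) chapofoi is wrong: it fails to apply the sound rule(s).
(C) chapofo is wrong: it uses future instead of present for tense.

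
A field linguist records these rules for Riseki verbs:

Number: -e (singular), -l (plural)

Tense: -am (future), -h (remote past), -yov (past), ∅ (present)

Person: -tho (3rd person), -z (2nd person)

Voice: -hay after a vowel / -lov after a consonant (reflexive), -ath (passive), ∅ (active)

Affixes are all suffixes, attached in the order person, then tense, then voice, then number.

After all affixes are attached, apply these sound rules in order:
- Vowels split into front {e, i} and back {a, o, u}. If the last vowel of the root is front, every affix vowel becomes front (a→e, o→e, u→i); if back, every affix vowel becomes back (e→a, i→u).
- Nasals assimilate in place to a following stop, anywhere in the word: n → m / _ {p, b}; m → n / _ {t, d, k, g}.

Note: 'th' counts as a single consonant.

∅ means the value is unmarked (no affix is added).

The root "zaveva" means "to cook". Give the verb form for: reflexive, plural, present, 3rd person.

Attach person 3rd person -tho → zavevatho.
tense = present: zero marking, form stays zavevatho.
Attach voice reflexive -hay (after vowel 'o') → zavevathohay.
Attach number plural -l → zavevathohayl.
Vowel harmony: no change.
Nasal assimilation: no change.

zavevathohayl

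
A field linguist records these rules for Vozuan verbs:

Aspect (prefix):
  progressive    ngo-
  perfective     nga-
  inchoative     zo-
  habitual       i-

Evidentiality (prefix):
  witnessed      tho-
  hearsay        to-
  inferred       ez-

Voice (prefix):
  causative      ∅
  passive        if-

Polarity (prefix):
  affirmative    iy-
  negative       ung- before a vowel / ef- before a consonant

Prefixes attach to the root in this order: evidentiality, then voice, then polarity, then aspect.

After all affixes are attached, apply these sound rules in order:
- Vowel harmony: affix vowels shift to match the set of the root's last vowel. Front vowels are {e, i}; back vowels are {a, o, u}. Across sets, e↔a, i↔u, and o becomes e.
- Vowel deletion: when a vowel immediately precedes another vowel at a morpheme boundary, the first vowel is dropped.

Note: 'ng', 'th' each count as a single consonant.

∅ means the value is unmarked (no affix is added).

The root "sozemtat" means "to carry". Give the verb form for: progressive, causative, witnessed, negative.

ngafthosozemtat

Attach evidentiality witnessed tho- → thosozemtat.
voice = causative: zero marking, form stays thosozemtat.
Attach polarity negative ef- (before consonant 'th') → efthosozemtat.
Attach aspect progressive ngo- → ngoefthosozemtat.
Apply vowel harmony: ngoefthosozemtat → ngoafthosozemtat.
Apply vowel deletion: ngoafthosozemtat → ngafthosozemtat.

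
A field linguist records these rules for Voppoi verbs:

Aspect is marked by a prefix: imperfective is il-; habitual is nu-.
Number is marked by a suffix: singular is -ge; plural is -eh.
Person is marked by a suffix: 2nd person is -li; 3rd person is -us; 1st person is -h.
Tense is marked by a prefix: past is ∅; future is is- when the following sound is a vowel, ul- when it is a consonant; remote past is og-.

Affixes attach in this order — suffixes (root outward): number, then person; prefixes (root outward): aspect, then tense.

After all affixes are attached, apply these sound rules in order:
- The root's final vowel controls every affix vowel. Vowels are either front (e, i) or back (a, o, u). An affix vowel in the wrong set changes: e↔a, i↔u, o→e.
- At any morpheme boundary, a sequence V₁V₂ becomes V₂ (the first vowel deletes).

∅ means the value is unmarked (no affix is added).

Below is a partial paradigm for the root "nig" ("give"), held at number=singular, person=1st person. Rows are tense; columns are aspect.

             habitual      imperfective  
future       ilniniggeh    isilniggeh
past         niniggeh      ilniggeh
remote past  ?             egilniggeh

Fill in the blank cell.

Attach aspect habitual nu- → nunig.
Attach number singular -ge → nunigge.
Attach person 1st person -h → nuniggeh.
Attach tense remote past og- → ognuniggeh.
Apply vowel harmony: ognuniggeh → egniniggeh.
Vowel deletion: no change.

egniniggeh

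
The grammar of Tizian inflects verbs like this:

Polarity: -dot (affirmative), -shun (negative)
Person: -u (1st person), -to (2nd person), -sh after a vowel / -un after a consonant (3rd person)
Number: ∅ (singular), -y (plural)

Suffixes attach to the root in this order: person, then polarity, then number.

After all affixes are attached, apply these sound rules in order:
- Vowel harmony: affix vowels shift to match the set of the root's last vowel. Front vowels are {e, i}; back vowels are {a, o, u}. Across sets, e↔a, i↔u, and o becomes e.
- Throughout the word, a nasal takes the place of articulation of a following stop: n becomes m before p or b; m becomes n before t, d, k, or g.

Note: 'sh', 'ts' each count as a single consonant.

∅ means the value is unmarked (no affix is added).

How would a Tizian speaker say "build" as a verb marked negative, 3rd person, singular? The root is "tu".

tushshun

Attach person 3rd person -sh (after vowel 'u') → tush.
Attach polarity negative -shun → tushshun.
number = singular: zero marking, form stays tushshun.
Vowel harmony: no change.
Nasal assimilation: no change.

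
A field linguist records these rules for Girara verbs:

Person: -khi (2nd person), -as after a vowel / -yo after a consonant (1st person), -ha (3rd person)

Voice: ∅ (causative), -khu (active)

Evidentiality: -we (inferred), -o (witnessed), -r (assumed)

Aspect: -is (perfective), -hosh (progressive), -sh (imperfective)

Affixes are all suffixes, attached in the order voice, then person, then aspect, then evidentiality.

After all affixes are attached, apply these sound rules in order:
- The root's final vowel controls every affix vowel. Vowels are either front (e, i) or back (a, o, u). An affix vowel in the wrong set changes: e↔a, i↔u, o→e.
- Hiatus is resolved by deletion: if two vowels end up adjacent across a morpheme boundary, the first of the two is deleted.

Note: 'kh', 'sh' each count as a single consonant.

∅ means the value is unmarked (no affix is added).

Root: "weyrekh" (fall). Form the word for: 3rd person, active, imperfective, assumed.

weyrekhkhiheshr

Attach voice active -khu → weyrekhkhu.
Attach person 3rd person -ha → weyrekhkhuha.
Attach aspect imperfective -sh → weyrekhkhuhash.
Attach evidentiality assumed -r → weyrekhkhuhashr.
Apply vowel harmony: weyrekhkhuhashr → weyrekhkhiheshr.
Vowel deletion: no change.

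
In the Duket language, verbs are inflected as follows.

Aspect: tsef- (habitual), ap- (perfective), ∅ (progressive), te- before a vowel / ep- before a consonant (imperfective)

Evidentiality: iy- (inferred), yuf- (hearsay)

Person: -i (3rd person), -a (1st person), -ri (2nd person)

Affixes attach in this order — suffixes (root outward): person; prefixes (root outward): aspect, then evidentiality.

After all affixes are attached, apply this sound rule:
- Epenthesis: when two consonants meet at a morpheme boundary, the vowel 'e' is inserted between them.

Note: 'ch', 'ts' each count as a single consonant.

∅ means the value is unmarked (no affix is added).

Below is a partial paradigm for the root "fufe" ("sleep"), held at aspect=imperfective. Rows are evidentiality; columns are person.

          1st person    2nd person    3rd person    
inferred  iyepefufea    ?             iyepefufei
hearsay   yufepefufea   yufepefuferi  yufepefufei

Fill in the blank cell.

iyepefuferi

Attach person 2nd person -ri → fuferi.
Attach aspect imperfective ep- (before consonant 'f') → epfuferi.
Attach evidentiality inferred iy- → iyepfuferi.
Apply epenthesis: iyepfuferi → iyepefuferi.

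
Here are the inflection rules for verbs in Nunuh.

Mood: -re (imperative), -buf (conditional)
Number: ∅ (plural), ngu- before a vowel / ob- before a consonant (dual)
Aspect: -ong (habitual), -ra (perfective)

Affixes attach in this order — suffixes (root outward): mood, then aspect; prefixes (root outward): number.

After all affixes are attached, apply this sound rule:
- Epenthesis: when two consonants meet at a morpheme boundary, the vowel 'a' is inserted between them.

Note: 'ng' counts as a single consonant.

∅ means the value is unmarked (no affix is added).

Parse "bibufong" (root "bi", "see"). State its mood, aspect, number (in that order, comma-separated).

Segment: bi-buf-ong.
mood: -buf → conditional.
aspect: -ong → habitual.
number: ∅ → plural.

conditional, habitual, plural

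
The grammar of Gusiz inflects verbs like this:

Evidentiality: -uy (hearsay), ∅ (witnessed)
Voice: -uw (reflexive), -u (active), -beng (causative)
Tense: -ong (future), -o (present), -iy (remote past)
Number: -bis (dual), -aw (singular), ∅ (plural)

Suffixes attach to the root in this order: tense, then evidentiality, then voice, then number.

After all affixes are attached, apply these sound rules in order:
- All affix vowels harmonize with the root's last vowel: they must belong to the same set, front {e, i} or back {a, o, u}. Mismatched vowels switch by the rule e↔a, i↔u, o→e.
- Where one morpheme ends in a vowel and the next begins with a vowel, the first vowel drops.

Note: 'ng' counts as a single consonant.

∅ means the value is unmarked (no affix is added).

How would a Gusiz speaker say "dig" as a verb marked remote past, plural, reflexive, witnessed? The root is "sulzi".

sulziyiw

Attach tense remote past -iy → sulziiy.
evidentiality = witnessed: zero marking, form stays sulziiy.
Attach voice reflexive -uw → sulziiyuw.
number = plural: zero marking, form stays sulziiyuw.
Apply vowel harmony: sulziiyuw → sulziiyiw.
Apply vowel deletion: sulziiyiw → sulziyiw.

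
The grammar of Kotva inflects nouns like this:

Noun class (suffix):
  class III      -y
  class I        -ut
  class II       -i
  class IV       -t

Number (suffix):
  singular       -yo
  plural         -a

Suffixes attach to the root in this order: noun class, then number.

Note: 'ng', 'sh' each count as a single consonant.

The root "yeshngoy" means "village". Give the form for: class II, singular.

yeshngoyiyo

Attach noun class class II -i → yeshngoyi.
Attach number singular -yo → yeshngoyiyo.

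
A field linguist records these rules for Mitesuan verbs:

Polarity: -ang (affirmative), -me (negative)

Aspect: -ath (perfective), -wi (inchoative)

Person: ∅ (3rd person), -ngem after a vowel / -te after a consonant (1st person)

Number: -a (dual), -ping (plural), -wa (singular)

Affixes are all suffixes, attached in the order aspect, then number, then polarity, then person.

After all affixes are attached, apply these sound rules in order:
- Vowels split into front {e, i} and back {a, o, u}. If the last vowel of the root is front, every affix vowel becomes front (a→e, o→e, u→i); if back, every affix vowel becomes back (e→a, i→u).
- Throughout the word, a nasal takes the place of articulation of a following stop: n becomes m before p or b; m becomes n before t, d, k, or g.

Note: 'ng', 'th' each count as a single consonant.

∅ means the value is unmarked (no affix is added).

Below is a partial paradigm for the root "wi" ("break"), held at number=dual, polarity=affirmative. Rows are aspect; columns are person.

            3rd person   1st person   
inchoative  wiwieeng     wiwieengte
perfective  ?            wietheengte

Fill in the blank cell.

Attach aspect perfective -ath → wiath.
Attach number dual -a → wiatha.
Attach polarity affirmative -ang → wiathaang.
person = 3rd person: zero marking, form stays wiathaang.
Apply vowel harmony: wiathaang → wietheeng.
Nasal assimilation: no change.

wietheeng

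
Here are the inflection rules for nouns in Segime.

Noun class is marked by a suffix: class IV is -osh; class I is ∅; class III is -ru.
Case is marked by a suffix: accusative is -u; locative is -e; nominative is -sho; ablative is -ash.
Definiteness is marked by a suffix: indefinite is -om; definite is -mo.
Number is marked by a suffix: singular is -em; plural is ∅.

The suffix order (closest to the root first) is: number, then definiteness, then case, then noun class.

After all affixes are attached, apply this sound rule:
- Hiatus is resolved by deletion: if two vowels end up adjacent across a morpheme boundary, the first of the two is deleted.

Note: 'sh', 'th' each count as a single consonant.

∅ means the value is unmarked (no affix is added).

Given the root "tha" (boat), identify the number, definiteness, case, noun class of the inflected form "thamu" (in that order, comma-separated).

Segment: tha-mo-u.
number: ∅ → plural.
definiteness: -mo → definite.
case: -u → accusative.
noun class: ∅ → class I.

plural, definite, accusative, class I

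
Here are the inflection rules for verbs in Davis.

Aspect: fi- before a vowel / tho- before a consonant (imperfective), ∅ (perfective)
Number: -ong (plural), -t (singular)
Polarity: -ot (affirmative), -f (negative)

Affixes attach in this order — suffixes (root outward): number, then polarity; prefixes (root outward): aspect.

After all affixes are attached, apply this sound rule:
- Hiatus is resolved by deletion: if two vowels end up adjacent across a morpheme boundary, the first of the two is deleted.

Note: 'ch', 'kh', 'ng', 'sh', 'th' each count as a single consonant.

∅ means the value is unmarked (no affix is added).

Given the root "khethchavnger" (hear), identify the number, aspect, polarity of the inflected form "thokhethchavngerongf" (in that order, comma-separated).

Segment: tho-khethchavnger-ong-f.
number: -ong → plural.
aspect: fi/tho- → imperfective.
polarity: -f → negative.

plural, imperfective, negative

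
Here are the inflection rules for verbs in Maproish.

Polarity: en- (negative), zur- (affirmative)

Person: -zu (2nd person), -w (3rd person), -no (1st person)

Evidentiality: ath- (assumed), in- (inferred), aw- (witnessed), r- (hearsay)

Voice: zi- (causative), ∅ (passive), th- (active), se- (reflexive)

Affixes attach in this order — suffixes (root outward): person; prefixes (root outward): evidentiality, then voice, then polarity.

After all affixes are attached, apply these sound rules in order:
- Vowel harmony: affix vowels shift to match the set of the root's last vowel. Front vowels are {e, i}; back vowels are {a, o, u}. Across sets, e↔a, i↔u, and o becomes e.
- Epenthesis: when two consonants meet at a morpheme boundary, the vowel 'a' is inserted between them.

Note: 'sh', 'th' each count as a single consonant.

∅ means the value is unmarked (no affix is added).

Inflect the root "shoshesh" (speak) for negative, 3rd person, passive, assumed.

enethashosheshaw

Attach evidentiality assumed ath- → athshoshesh.
voice = passive: zero marking, form stays athshoshesh.
Attach polarity negative en- → enathshoshesh.
Attach person 3rd person -w → enathshosheshw.
Apply vowel harmony: enathshosheshw → enethshosheshw.
Apply epenthesis: enethshosheshw → enethashosheshaw.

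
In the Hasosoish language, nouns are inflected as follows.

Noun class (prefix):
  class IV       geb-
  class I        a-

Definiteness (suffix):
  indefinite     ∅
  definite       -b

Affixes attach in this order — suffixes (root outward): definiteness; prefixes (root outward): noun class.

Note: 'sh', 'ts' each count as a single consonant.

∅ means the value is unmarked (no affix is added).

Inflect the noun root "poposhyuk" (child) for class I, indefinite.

apoposhyuk

definiteness = indefinite: zero marking, form stays poposhyuk.
Attach noun class class I a- → apoposhyuk.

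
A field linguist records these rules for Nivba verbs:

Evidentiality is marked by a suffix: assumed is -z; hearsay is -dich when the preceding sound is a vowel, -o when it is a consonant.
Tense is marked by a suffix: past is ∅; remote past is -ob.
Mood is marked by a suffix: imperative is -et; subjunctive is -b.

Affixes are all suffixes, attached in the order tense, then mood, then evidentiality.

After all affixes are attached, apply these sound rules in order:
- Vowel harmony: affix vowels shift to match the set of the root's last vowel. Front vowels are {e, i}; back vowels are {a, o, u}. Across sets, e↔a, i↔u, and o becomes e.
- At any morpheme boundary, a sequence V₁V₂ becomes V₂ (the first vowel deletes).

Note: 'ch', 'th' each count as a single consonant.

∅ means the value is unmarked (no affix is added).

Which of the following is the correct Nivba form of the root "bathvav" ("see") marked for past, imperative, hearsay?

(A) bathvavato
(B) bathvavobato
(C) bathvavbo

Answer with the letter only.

A

tense = past: zero marking, form stays bathvav.
Attach mood imperative -et → bathvavet.
Attach evidentiality hearsay -o (after consonant 't') → bathvaveto.
Apply vowel harmony: bathvaveto → bathvavato.
Vowel deletion: no change.
So the correct form is bathvavato, option (A).
(B) bathvavobato is wrong: it uses remote past instead of past for tense.
(C) bathvavbo is wrong: it uses subjunctive instead of imperative for mood.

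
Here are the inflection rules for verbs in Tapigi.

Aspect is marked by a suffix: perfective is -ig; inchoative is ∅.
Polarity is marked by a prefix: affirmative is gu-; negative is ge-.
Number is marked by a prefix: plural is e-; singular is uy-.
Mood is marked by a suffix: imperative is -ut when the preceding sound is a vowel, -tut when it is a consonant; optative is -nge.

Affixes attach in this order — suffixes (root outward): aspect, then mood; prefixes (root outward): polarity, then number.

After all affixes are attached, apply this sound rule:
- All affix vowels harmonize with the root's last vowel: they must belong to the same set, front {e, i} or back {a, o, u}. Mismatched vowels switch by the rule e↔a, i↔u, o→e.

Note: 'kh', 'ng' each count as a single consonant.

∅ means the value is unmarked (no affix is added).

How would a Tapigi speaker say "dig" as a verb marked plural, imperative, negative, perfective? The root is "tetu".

Attach aspect perfective -ig → tetuig.
Attach polarity negative ge- → getetuig.
Attach number plural e- → egetetuig.
Attach mood imperative -tut (after consonant 'g') → egetetuigtut.
Apply vowel harmony: egetetuigtut → agatetuugtut.

agatetuugtut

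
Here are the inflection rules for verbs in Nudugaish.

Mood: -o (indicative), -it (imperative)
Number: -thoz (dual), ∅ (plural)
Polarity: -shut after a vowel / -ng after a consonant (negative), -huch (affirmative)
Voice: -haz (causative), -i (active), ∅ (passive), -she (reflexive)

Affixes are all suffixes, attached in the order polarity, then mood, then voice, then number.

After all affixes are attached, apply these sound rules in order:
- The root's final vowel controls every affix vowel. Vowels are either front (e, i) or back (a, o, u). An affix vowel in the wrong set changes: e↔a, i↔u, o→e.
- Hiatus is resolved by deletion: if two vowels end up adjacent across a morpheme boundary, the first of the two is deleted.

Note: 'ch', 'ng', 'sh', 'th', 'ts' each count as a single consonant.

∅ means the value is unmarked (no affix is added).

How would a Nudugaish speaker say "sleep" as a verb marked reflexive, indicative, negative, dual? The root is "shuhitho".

Attach polarity negative -shut (after vowel 'o') → shuhithoshut.
Attach mood indicative -o → shuhithoshuto.
Attach voice reflexive -she → shuhithoshutoshe.
Attach number dual -thoz → shuhithoshutoshethoz.
Apply vowel harmony: shuhithoshutoshethoz → shuhithoshutoshathoz.
Vowel deletion: no change.

shuhithoshutoshathoz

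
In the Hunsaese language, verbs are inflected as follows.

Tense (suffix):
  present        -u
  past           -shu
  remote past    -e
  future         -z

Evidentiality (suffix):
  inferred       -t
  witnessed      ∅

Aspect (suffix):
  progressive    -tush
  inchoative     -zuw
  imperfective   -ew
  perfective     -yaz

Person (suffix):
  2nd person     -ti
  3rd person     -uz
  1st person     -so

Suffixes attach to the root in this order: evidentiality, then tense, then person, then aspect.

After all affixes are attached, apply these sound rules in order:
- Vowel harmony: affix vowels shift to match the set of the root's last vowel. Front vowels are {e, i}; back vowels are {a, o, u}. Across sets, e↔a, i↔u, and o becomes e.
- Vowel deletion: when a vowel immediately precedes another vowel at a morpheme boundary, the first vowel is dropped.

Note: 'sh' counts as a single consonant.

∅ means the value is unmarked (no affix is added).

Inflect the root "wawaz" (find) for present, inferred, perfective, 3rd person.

wawaztuzyaz

Attach evidentiality inferred -t → wawazt.
Attach tense present -u → wawaztu.
Attach person 3rd person -uz → wawaztuuz.
Attach aspect perfective -yaz → wawaztuuzyaz.
Vowel harmony: no change.
Apply vowel deletion: wawaztuuzyaz → wawaztuzyaz.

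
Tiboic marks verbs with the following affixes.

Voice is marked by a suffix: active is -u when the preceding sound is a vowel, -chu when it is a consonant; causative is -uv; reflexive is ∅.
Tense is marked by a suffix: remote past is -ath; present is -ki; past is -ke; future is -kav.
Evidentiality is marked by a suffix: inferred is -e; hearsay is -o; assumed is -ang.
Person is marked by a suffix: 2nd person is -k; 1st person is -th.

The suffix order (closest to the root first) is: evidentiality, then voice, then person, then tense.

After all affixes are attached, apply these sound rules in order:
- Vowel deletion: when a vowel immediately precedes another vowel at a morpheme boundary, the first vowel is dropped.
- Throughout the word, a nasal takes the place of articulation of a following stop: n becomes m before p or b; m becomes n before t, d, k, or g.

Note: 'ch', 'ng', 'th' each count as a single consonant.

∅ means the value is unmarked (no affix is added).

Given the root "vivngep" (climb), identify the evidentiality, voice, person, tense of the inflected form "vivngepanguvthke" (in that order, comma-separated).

assumed, causative, 1st person, past

Segment: vivngep-ang-uv-th-ke.
evidentiality: -ang → assumed.
voice: -uv → causative.
person: -th → 1st person.
tense: -ke → past.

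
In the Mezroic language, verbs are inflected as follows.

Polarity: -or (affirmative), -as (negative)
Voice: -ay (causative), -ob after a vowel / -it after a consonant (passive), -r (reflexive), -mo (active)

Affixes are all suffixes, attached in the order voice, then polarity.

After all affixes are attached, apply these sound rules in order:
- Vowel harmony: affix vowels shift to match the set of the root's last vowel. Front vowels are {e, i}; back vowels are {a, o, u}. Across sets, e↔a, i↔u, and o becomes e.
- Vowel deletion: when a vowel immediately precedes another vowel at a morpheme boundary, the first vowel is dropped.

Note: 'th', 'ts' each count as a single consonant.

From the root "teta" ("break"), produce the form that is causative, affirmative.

tetayor

Attach voice causative -ay → tetaay.
Attach polarity affirmative -or → tetaayor.
Vowel harmony: no change.
Apply vowel deletion: tetaayor → tetayor.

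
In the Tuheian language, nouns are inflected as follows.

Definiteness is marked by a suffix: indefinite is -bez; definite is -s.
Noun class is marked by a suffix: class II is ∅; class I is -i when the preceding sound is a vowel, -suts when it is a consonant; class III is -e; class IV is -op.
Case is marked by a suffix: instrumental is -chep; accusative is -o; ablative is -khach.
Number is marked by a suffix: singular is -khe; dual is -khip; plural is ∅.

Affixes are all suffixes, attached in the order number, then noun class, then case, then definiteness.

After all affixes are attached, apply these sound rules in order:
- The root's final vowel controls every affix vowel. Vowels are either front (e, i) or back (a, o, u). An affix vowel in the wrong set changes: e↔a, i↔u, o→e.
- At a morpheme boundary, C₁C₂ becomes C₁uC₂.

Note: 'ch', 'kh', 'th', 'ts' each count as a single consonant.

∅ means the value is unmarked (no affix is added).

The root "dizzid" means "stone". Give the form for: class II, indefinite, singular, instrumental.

Attach number singular -khe → dizzidkhe.
noun class = class II: zero marking, form stays dizzidkhe.
Attach case instrumental -chep → dizzidkhechep.
Attach definiteness indefinite -bez → dizzidkhechepbez.
Vowel harmony: no change.
Apply epenthesis: dizzidkhechepbez → dizzidukhechepubez.

dizzidukhechepubez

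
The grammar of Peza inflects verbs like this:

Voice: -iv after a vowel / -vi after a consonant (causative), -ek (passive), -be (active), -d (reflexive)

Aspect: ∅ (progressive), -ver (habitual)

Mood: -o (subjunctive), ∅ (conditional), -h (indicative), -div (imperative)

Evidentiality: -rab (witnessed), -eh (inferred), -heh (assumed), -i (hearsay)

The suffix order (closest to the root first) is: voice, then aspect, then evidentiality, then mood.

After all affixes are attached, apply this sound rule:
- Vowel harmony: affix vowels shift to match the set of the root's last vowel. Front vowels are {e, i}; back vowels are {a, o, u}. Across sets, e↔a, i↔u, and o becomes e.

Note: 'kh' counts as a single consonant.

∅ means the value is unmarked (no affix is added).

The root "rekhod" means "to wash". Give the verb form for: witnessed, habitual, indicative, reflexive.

rekhoddvarrabh

Attach voice reflexive -d → rekhodd.
Attach aspect habitual -ver → rekhoddver.
Attach evidentiality witnessed -rab → rekhoddverrab.
Attach mood indicative -h → rekhoddverrabh.
Apply vowel harmony: rekhoddverrabh → rekhoddvarrabh.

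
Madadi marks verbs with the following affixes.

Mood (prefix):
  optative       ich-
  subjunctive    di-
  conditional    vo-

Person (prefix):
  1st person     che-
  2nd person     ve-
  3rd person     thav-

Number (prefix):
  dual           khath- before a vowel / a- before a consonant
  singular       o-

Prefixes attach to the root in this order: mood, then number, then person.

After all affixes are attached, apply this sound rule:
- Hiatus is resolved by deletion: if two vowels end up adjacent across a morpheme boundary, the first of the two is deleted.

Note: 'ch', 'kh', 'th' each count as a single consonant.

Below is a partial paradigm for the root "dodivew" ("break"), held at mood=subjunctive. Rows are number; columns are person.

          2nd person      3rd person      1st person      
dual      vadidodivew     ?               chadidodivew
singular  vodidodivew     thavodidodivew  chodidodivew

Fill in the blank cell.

Attach mood subjunctive di- → didodivew.
Attach number dual a- (before consonant 'd') → adidodivew.
Attach person 3rd person thav- → thavadidodivew.
Vowel deletion: no change.

thavadidodivew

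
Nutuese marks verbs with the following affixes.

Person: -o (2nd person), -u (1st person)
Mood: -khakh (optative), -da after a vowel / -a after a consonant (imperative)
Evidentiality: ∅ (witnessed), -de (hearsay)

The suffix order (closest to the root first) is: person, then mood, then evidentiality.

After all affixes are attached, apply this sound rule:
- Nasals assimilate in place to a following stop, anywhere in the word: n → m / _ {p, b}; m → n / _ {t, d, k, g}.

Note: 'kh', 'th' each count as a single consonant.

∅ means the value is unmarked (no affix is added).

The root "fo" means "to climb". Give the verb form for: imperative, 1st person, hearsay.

foudade

Attach person 1st person -u → fou.
Attach mood imperative -da (after vowel 'u') → fouda.
Attach evidentiality hearsay -de → foudade.
Nasal assimilation: no change.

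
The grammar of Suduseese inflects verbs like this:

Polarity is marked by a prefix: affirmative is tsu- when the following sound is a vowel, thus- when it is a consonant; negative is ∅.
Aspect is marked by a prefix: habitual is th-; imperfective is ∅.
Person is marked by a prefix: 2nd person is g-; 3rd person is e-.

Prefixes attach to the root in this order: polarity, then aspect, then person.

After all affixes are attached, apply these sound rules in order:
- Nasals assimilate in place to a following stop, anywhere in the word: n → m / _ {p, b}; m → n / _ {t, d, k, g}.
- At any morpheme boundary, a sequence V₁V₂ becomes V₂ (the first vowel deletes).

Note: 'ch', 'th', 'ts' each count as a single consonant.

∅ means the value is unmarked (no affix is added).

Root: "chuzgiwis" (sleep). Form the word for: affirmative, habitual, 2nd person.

Attach polarity affirmative thus- (before consonant 'ch') → thuschuzgiwis.
Attach aspect habitual th- → ththuschuzgiwis.
Attach person 2nd person g- → gththuschuzgiwis.
Nasal assimilation: no change.
Vowel deletion: no change.

gththuschuzgiwis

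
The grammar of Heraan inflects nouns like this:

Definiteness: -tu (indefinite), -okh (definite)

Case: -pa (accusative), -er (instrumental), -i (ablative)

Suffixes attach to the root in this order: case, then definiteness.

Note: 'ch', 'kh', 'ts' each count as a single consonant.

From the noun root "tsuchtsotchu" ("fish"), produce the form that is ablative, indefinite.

tsuchtsotchuitu

Attach case ablative -i → tsuchtsotchui.
Attach definiteness indefinite -tu → tsuchtsotchuitu.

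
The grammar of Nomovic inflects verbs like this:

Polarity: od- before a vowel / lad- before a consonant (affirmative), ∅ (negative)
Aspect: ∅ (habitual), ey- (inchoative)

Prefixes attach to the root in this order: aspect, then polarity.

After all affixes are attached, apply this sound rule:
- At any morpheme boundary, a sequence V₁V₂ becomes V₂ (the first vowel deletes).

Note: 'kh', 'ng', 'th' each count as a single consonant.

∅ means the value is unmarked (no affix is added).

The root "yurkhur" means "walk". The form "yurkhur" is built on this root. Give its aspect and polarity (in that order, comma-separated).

habitual, negative

Segment: yurkhur.
aspect: ∅ → habitual.
polarity: ∅ → negative.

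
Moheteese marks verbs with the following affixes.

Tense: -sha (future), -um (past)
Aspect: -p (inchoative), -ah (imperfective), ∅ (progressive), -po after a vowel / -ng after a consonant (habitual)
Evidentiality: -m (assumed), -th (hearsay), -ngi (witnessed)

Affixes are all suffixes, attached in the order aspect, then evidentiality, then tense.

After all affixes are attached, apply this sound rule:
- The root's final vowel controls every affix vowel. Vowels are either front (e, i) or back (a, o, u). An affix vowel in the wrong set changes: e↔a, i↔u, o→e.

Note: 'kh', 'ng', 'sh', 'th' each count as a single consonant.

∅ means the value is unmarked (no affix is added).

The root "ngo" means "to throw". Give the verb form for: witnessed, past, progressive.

ngonguum

aspect = progressive: zero marking, form stays ngo.
Attach evidentiality witnessed -ngi → ngongi.
Attach tense past -um → ngongium.
Apply vowel harmony: ngongium → ngonguum.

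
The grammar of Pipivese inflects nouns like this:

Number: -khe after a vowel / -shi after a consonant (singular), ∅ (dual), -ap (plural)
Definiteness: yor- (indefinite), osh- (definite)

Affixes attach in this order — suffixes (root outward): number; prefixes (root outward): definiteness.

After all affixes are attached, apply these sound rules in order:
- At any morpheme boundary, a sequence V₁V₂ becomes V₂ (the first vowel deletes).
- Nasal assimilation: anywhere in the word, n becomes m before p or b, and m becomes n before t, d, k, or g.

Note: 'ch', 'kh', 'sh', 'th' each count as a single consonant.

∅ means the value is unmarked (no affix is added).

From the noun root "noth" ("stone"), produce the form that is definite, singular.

oshnothshi

Attach definiteness definite osh- → oshnoth.
Attach number singular -shi (after consonant 'th') → oshnothshi.
Vowel deletion: no change.
Nasal assimilation: no change.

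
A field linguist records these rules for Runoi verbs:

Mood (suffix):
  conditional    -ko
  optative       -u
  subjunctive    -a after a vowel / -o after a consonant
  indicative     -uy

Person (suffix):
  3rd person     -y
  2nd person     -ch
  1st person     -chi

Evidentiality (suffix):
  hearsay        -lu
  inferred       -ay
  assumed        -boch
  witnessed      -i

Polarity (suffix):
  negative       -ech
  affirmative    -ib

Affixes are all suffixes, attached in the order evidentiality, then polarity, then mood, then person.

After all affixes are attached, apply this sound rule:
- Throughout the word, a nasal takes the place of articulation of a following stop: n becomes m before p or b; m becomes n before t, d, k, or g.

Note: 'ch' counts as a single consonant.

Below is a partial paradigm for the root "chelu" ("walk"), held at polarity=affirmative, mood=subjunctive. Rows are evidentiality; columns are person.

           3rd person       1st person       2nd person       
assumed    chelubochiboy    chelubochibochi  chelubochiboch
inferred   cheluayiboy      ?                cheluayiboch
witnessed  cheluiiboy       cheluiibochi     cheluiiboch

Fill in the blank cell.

Attach evidentiality inferred -ay → cheluay.
Attach polarity affirmative -ib → cheluayib.
Attach mood subjunctive -o (after consonant 'b') → cheluayibo.
Attach person 1st person -chi → cheluayibochi.
Nasal assimilation: no change.

cheluayibochi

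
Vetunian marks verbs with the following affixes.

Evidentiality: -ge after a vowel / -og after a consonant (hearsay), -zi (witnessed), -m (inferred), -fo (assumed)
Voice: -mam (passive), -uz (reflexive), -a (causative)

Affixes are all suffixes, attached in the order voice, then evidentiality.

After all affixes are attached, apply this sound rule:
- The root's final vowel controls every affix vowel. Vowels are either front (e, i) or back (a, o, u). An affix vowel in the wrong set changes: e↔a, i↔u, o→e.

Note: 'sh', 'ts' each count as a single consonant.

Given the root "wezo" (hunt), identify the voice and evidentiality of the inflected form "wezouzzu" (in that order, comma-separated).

Segment: wezo-uz-zi.
voice: -uz → reflexive.
evidentiality: -zi → witnessed.

reflexive, witnessed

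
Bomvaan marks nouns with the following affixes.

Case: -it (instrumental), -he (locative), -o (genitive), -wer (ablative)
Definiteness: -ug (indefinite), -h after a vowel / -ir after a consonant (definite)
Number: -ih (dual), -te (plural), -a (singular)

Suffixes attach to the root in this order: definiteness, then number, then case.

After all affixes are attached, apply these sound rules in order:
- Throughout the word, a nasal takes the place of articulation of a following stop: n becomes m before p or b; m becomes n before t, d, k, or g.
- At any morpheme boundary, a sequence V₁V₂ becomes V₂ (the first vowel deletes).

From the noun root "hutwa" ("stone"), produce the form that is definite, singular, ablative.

hutwahawer

Attach definiteness definite -h (after vowel 'a') → hutwah.
Attach number singular -a → hutwaha.
Attach case ablative -wer → hutwahawer.
Nasal assimilation: no change.
Vowel deletion: no change.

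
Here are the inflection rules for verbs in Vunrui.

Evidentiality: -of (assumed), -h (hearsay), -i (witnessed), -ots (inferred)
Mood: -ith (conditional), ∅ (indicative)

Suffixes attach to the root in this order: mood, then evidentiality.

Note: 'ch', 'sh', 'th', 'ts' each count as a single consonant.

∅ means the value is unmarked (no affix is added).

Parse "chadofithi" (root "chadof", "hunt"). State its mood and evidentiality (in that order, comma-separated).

conditional, witnessed

Segment: chadof-ith-i.
mood: -ith → conditional.
evidentiality: -i → witnessed.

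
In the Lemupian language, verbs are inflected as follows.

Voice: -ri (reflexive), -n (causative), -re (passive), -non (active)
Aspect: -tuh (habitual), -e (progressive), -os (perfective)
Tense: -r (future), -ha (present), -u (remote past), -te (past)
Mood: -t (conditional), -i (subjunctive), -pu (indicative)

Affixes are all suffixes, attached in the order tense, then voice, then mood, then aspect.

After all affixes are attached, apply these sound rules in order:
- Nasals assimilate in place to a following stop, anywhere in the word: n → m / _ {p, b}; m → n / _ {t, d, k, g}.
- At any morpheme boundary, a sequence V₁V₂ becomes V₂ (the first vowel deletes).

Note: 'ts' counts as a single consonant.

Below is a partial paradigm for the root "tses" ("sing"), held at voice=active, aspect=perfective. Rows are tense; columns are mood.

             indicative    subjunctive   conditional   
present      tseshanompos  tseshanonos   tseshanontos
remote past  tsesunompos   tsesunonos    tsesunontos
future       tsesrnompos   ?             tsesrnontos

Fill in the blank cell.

Attach tense future -r → tsesr.
Attach voice active -non → tsesrnon.
Attach mood subjunctive -i → tsesrnoni.
Attach aspect perfective -os → tsesrnonios.
Nasal assimilation: no change.
Apply vowel deletion: tsesrnonios → tsesrnonos.

tsesrnonos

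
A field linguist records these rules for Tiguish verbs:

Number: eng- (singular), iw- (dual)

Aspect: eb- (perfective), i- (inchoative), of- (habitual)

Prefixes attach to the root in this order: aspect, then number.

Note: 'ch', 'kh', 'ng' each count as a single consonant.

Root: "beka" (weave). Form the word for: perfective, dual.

Attach aspect perfective eb- → ebbeka.
Attach number dual iw- → iwebbeka.

iwebbeka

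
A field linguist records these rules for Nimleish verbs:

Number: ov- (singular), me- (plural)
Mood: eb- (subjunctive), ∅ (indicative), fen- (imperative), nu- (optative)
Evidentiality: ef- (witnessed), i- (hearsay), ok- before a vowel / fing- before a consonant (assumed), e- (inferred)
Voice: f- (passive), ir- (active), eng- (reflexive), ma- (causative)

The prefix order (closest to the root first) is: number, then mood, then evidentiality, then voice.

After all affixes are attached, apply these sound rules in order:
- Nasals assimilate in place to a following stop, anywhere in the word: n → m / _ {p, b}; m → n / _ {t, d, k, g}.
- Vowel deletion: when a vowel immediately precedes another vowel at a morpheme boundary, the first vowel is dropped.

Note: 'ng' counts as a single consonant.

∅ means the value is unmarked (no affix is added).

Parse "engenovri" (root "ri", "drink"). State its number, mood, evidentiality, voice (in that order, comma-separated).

singular, optative, inferred, reflexive

Segment: eng-e-nu-ov-ri.
number: ov- → singular.
mood: nu- → optative.
evidentiality: e- → inferred.
voice: eng- → reflexive.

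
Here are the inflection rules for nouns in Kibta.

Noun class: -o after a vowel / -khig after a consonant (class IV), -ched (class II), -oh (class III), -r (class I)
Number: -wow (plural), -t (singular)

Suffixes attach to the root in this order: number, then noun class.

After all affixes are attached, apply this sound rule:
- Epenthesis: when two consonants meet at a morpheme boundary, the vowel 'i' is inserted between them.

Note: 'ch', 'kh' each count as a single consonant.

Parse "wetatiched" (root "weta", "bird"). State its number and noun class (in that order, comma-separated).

singular, class II

Segment: weta-t-ched.
number: -t → singular.
noun class: -ched → class II.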